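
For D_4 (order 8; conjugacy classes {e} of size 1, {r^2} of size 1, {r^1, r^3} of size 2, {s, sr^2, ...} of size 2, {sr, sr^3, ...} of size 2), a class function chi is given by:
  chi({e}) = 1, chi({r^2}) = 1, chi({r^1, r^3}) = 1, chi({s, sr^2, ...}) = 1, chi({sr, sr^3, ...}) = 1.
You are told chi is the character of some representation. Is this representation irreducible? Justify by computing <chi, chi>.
Irreducible: <chi, chi> = 1.

<chi, chi> = (1/|G|) sum_C |C| * |chi(C)|^2 = (1/8)[1*|1|^2 + 1*|1|^2 + 2*|1|^2 + 2*|1|^2 + 2*|1|^2]
  = (1/8)[(1) + (1) + (2) + (2) + (2)] = 8/8 = 1.
A character is irreducible iff <chi, chi> = 1, so this representation is irreducible.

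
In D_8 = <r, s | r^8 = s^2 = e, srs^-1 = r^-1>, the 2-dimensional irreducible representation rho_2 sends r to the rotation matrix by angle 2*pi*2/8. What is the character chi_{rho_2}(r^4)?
chi_{rho_2}(r^4) = 2*cos(2*pi*2*4/8) = 2

Why: rho_2(r^4) is rotation by angle 2*pi*2*4/8, whose trace is 2*cos(2*pi*2*4/8) = 2.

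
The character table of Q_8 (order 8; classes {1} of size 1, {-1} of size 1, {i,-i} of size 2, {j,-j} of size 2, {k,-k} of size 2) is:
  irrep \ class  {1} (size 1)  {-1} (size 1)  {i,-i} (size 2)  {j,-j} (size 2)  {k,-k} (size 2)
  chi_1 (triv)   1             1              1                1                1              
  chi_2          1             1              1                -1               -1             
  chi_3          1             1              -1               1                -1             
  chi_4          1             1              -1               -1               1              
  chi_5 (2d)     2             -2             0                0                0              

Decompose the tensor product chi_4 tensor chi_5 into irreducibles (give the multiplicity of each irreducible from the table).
chi_4 tensor chi_5 = chi_5 (all other irreducibles have multiplicity 0).

Derivation: The character of a tensor product is the pointwise product (chi_4 * chi_5)(C) = chi_4(C) * chi_5(C):
  {1}: (1)*(2), {-1}: (1)*(-2), {i,-i}: (-1)*(0), {j,-j}: (-1)*(0), {k,-k}: (1)*(0)
so (chi_4 * chi_5) takes values
  {1} -> 2, {-1} -> -2, {i,-i} -> 0, {j,-j} -> 0, {k,-k} -> 0.
Now take the inner product of this character with each irreducible chi from the table, <chi_4*chi_5, chi> = (1/8) sum_C |C| (chi_4*chi_5)(C) conj(chi(C)):
  <chi_4*chi_5, chi_1> = (1/8)[1*(2)*conj(1) + 1*(-2)*conj(1) + 2*(0)*conj(1) + 2*(0)*conj(1) + 2*(0)*conj(1)]
      = (1/8)[(2) + (-2) + (0) + (0) + (0)] = 0/8 = 0
  <chi_4*chi_5, chi_2> = (1/8)[1*(2)*conj(1) + 1*(-2)*conj(1) + 2*(0)*conj(1) + 2*(0)*conj(-1) + 2*(0)*conj(-1)]
      = (1/8)[(2) + (-2) + (0) + (0) + (0)] = 0/8 = 0
  <chi_4*chi_5, chi_3> = (1/8)[1*(2)*conj(1) + 1*(-2)*conj(1) + 2*(0)*conj(-1) + 2*(0)*conj(1) + 2*(0)*conj(-1)]
      = (1/8)[(2) + (-2) + (0) + (0) + (0)] = 0/8 = 0
  <chi_4*chi_5, chi_4> = (1/8)[1*(2)*conj(1) + 1*(-2)*conj(1) + 2*(0)*conj(-1) + 2*(0)*conj(-1) + 2*(0)*conj(1)]
      = (1/8)[(2) + (-2) + (0) + (0) + (0)] = 0/8 = 0
  <chi_4*chi_5, chi_5> = (1/8)[1*(2)*conj(2) + 1*(-2)*conj(-2) + 2*(0)*conj(0) + 2*(0)*conj(0) + 2*(0)*conj(0)]
      = (1/8)[(4) + (4) + (0) + (0) + (0)] = 8/8 = 1
Hence the multiplicities are chi_5: 1. Dimension check: dim(chi_4)*dim(chi_5) = 1*2 = 2 and sum (mult * dim) = 1*2 = 2.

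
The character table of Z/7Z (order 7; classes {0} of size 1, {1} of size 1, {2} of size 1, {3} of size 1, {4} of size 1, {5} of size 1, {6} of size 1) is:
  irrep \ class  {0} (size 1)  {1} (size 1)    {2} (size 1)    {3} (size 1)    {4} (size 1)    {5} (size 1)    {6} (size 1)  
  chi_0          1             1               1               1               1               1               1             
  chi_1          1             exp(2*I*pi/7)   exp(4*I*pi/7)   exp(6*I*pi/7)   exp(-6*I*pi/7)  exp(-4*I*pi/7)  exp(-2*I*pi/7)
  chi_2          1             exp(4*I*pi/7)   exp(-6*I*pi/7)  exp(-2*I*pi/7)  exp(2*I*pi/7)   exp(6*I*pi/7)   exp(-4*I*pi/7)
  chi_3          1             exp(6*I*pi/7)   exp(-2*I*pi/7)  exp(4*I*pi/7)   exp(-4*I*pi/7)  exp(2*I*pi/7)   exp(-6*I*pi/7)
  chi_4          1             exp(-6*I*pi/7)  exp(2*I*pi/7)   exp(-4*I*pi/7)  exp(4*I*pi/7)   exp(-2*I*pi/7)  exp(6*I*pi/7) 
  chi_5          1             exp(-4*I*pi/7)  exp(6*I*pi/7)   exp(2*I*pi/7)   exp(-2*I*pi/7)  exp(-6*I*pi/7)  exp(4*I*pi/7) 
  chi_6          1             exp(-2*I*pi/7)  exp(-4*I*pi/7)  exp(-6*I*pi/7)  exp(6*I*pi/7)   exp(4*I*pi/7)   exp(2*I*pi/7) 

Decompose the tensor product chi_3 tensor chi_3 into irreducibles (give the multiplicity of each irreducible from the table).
chi_3 tensor chi_3 = chi_6 (all other irreducibles have multiplicity 0).

Solution. The character of a tensor product is the pointwise product (chi_3 * chi_3)(C) = chi_3(C) * chi_3(C):
  {0}: (1)*(1), {1}: (exp(6*I*pi/7))*(exp(6*I*pi/7)), {2}: (exp(-2*I*pi/7))*(exp(-2*I*pi/7)), {3}: (exp(4*I*pi/7))*(exp(4*I*pi/7)), {4}: (exp(-4*I*pi/7))*(exp(-4*I*pi/7)), {5}: (exp(2*I*pi/7))*(exp(2*I*pi/7)), {6}: (exp(-6*I*pi/7))*(exp(-6*I*pi/7))
so (chi_3 * chi_3) takes values
  {0} -> 1, {1} -> exp(-2*I*pi/7), {2} -> exp(-4*I*pi/7), {3} -> exp(-6*I*pi/7), {4} -> exp(6*I*pi/7), {5} -> exp(4*I*pi/7), {6} -> exp(2*I*pi/7).
Now take the inner product of this character with each irreducible chi from the table, <chi_3*chi_3, chi> = (1/7) sum_C |C| (chi_3*chi_3)(C) conj(chi(C)):
  <chi_3*chi_3, chi_0> = (1/7)[1*(1)*conj(1) + 1*(exp(-2*I*pi/7))*conj(1) + 1*(exp(-4*I*pi/7))*conj(1) + 1*(exp(-6*I*pi/7))*conj(1) + 1*(exp(6*I*pi/7))*conj(1) + 1*(exp(4*I*pi/7))*conj(1) + 1*(exp(2*I*pi/7))*conj(1)]
      = (1/7)[(1) + (exp(-2*I*pi/7)) + (exp(-4*I*pi/7)) + (exp(-6*I*pi/7)) + (exp(6*I*pi/7)) + (exp(4*I*pi/7)) + (exp(2*I*pi/7))] = 0/7 = 0
  <chi_3*chi_3, chi_1> = (1/7)[1*(1)*conj(1) + 1*(exp(-2*I*pi/7))*conj(exp(2*I*pi/7)) + 1*(exp(-4*I*pi/7))*conj(exp(4*I*pi/7)) + 1*(exp(-6*I*pi/7))*conj(exp(6*I*pi/7)) + 1*(exp(6*I*pi/7))*conj(exp(-6*I*pi/7)) + 1*(exp(4*I*pi/7))*conj(exp(-4*I*pi/7)) + 1*(exp(2*I*pi/7))*conj(exp(-2*I*pi/7))]
      = (1/7)[(1) + (exp(-4*I*pi/7)) + (exp(6*I*pi/7)) + (exp(2*I*pi/7)) + (exp(-2*I*pi/7)) + (exp(-6*I*pi/7)) + (exp(4*I*pi/7))] = 0/7 = 0
  <chi_3*chi_3, chi_2> = (1/7)[1*(1)*conj(1) + 1*(exp(-2*I*pi/7))*conj(exp(4*I*pi/7)) + 1*(exp(-4*I*pi/7))*conj(exp(-6*I*pi/7)) + 1*(exp(-6*I*pi/7))*conj(exp(-2*I*pi/7)) + 1*(exp(6*I*pi/7))*conj(exp(2*I*pi/7)) + 1*(exp(4*I*pi/7))*conj(exp(6*I*pi/7)) + 1*(exp(2*I*pi/7))*conj(exp(-4*I*pi/7))]
      = (1/7)[(1) + (exp(-6*I*pi/7)) + (exp(2*I*pi/7)) + (exp(-4*I*pi/7)) + (exp(4*I*pi/7)) + (exp(-2*I*pi/7)) + (exp(6*I*pi/7))] = 0/7 = 0
  <chi_3*chi_3, chi_3> = (1/7)[1*(1)*conj(1) + 1*(exp(-2*I*pi/7))*conj(exp(6*I*pi/7)) + 1*(exp(-4*I*pi/7))*conj(exp(-2*I*pi/7)) + 1*(exp(-6*I*pi/7))*conj(exp(4*I*pi/7)) + 1*(exp(6*I*pi/7))*conj(exp(-4*I*pi/7)) + 1*(exp(4*I*pi/7))*conj(exp(2*I*pi/7)) + 1*(exp(2*I*pi/7))*conj(exp(-6*I*pi/7))]
      = (1/7)[(1) + (exp(6*I*pi/7)) + (exp(-2*I*pi/7)) + (exp(4*I*pi/7)) + (exp(-4*I*pi/7)) + (exp(2*I*pi/7)) + (exp(-6*I*pi/7))] = 0/7 = 0
  <chi_3*chi_3, chi_4> = (1/7)[1*(1)*conj(1) + 1*(exp(-2*I*pi/7))*conj(exp(-6*I*pi/7)) + 1*(exp(-4*I*pi/7))*conj(exp(2*I*pi/7)) + 1*(exp(-6*I*pi/7))*conj(exp(-4*I*pi/7)) + 1*(exp(6*I*pi/7))*conj(exp(4*I*pi/7)) + 1*(exp(4*I*pi/7))*conj(exp(-2*I*pi/7)) + 1*(exp(2*I*pi/7))*conj(exp(6*I*pi/7))]
      = (1/7)[(1) + (exp(4*I*pi/7)) + (exp(-6*I*pi/7)) + (exp(-2*I*pi/7)) + (exp(2*I*pi/7)) + (exp(6*I*pi/7)) + (exp(-4*I*pi/7))] = 0/7 = 0
  <chi_3*chi_3, chi_5> = (1/7)[1*(1)*conj(1) + 1*(exp(-2*I*pi/7))*conj(exp(-4*I*pi/7)) + 1*(exp(-4*I*pi/7))*conj(exp(6*I*pi/7)) + 1*(exp(-6*I*pi/7))*conj(exp(2*I*pi/7)) + 1*(exp(6*I*pi/7))*conj(exp(-2*I*pi/7)) + 1*(exp(4*I*pi/7))*conj(exp(-6*I*pi/7)) + 1*(exp(2*I*pi/7))*conj(exp(4*I*pi/7))]
      = (1/7)[(1) + (exp(2*I*pi/7)) + (exp(4*I*pi/7)) + (exp(6*I*pi/7)) + (exp(-6*I*pi/7)) + (exp(-4*I*pi/7)) + (exp(-2*I*pi/7))] = 0/7 = 0
  <chi_3*chi_3, chi_6> = (1/7)[1*(1)*conj(1) + 1*(exp(-2*I*pi/7))*conj(exp(-2*I*pi/7)) + 1*(exp(-4*I*pi/7))*conj(exp(-4*I*pi/7)) + 1*(exp(-6*I*pi/7))*conj(exp(-6*I*pi/7)) + 1*(exp(6*I*pi/7))*conj(exp(6*I*pi/7)) + 1*(exp(4*I*pi/7))*conj(exp(4*I*pi/7)) + 1*(exp(2*I*pi/7))*conj(exp(2*I*pi/7))]
      = (1/7)[(1) + (1) + (1) + (1) + (1) + (1) + (1)] = 7/7 = 1
(Exp terms are combined using exp(i*s)*conj(exp(i*t)) = exp(i*(s-t)), and sums of them are collapsed using the identity that for every m > 1 the m distinct m-th roots of unity sum to 0, e.g. 1 + exp(2*I*pi/3) + exp(-2*I*pi/3) = 0.)
Hence the multiplicities are chi_6: 1. Dimension check: dim(chi_3)*dim(chi_3) = 1*1 = 1 and sum (mult * dim) = 1*1 = 1.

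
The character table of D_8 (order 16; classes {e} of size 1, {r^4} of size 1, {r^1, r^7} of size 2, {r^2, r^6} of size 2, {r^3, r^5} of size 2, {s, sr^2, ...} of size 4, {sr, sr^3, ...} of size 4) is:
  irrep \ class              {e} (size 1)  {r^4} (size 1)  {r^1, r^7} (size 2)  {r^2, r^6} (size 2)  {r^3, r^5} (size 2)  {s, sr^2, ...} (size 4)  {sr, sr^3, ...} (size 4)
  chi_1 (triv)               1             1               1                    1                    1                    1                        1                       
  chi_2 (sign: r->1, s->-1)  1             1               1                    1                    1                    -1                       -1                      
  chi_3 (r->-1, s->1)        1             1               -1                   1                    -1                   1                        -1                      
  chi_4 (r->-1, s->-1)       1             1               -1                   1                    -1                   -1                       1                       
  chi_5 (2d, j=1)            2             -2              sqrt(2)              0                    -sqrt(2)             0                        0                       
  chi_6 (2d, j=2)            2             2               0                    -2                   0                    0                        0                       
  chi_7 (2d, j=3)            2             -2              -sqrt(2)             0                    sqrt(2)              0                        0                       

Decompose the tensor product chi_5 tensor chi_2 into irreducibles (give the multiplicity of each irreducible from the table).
chi_5 tensor chi_2 = chi_5 (all other irreducibles have multiplicity 0).

Why: The character of a tensor product is the pointwise product (chi_5 * chi_2)(C) = chi_5(C) * chi_2(C):
  {e}: (2)*(1), {r^4}: (-2)*(1), {r^1, r^7}: (sqrt(2))*(1), {r^2, r^6}: (0)*(1), {r^3, r^5}: (-sqrt(2))*(1), {s, sr^2, ...}: (0)*(-1), {sr, sr^3, ...}: (0)*(-1)
so (chi_5 * chi_2) takes values
  {e} -> 2, {r^4} -> -2, {r^1, r^7} -> sqrt(2), {r^2, r^6} -> 0, {r^3, r^5} -> -sqrt(2), {s, sr^2, ...} -> 0, {sr, sr^3, ...} -> 0.
Now take the inner product of this character with each irreducible chi from the table, <chi_5*chi_2, chi> = (1/16) sum_C |C| (chi_5*chi_2)(C) conj(chi(C)):
  <chi_5*chi_2, chi_1> = (1/16)[1*(2)*conj(1) + 1*(-2)*conj(1) + 2*(sqrt(2))*conj(1) + 2*(0)*conj(1) + 2*(-sqrt(2))*conj(1) + 4*(0)*conj(1) + 4*(0)*conj(1)]
      = (1/16)[(2) + (-2) + (2*sqrt(2)) + (0) + (-2*sqrt(2)) + (0) + (0)] = 0/16 = 0
  <chi_5*chi_2, chi_2> = (1/16)[1*(2)*conj(1) + 1*(-2)*conj(1) + 2*(sqrt(2))*conj(1) + 2*(0)*conj(1) + 2*(-sqrt(2))*conj(1) + 4*(0)*conj(-1) + 4*(0)*conj(-1)]
      = (1/16)[(2) + (-2) + (2*sqrt(2)) + (0) + (-2*sqrt(2)) + (0) + (0)] = 0/16 = 0
  <chi_5*chi_2, chi_3> = (1/16)[1*(2)*conj(1) + 1*(-2)*conj(1) + 2*(sqrt(2))*conj(-1) + 2*(0)*conj(1) + 2*(-sqrt(2))*conj(-1) + 4*(0)*conj(1) + 4*(0)*conj(-1)]
      = (1/16)[(2) + (-2) + (-2*sqrt(2)) + (0) + (2*sqrt(2)) + (0) + (0)] = 0/16 = 0
  <chi_5*chi_2, chi_4> = (1/16)[1*(2)*conj(1) + 1*(-2)*conj(1) + 2*(sqrt(2))*conj(-1) + 2*(0)*conj(1) + 2*(-sqrt(2))*conj(-1) + 4*(0)*conj(-1) + 4*(0)*conj(1)]
      = (1/16)[(2) + (-2) + (-2*sqrt(2)) + (0) + (2*sqrt(2)) + (0) + (0)] = 0/16 = 0
  <chi_5*chi_2, chi_5> = (1/16)[1*(2)*conj(2) + 1*(-2)*conj(-2) + 2*(sqrt(2))*conj(sqrt(2)) + 2*(0)*conj(0) + 2*(-sqrt(2))*conj(-sqrt(2)) + 4*(0)*conj(0) + 4*(0)*conj(0)]
      = (1/16)[(4) + (4) + (4) + (0) + (4) + (0) + (0)] = 16/16 = 1
  <chi_5*chi_2, chi_6> = (1/16)[1*(2)*conj(2) + 1*(-2)*conj(2) + 2*(sqrt(2))*conj(0) + 2*(0)*conj(-2) + 2*(-sqrt(2))*conj(0) + 4*(0)*conj(0) + 4*(0)*conj(0)]
      = (1/16)[(4) + (-4) + (0) + (0) + (0) + (0) + (0)] = 0/16 = 0
  <chi_5*chi_2, chi_7> = (1/16)[1*(2)*conj(2) + 1*(-2)*conj(-2) + 2*(sqrt(2))*conj(-sqrt(2)) + 2*(0)*conj(0) + 2*(-sqrt(2))*conj(sqrt(2)) + 4*(0)*conj(0) + 4*(0)*conj(0)]
      = (1/16)[(4) + (4) + (-4) + (0) + (-4) + (0) + (0)] = 0/16 = 0
Hence the multiplicities are chi_5: 1. Dimension check: dim(chi_5)*dim(chi_2) = 2*1 = 2 and sum (mult * dim) = 1*2 = 2.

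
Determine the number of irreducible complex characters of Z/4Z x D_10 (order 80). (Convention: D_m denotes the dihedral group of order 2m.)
32

The number of irreducible complex representations of a finite group equals its number of conjugacy classes. For a direct product, #classes(G x H) = #classes(G) * #classes(H). Z/4Z has 4 classes (abelian), D_10 has 8 classes, so 4 * 8 = 32, so Z/4Z x D_10 (order 80) has exactly 32 irreducible complex representations.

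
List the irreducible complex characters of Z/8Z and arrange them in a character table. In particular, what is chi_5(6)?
Character table of Z/8Z (irreps indexed chi_0,...,chi_7 with chi_k(m) = zeta_8^(k*m), zeta_8 = exp(2*pi*i/8)):
  irrep \ class  {0} (size 1)  {1} (size 1)    {2} (size 1)  {3} (size 1)    {4} (size 1)  {5} (size 1)    {6} (size 1)  {7} (size 1)  
  chi_0          1             1               1             1               1             1               1             1             
  chi_1          1             exp(I*pi/4)     I             exp(3*I*pi/4)   -1            exp(-3*I*pi/4)  -I            exp(-I*pi/4)  
  chi_2          1             I               -1            -I              1             I               -1            -I            
  chi_3          1             exp(3*I*pi/4)   -I            exp(I*pi/4)     -1            exp(-I*pi/4)    I             exp(-3*I*pi/4)
  chi_4          1             -1              1             -1              1             -1              1             -1            
  chi_5          1             exp(-3*I*pi/4)  I             exp(-I*pi/4)    -1            exp(I*pi/4)     -I            exp(3*I*pi/4) 
  chi_6          1             -I              -1            I               1             -I              -1            I             
  chi_7          1             exp(-I*pi/4)    -I            exp(-3*I*pi/4)  -1            exp(3*I*pi/4)   I             exp(I*pi/4)   

Spot check: chi_5(6) = zeta_8^(5*6) = zeta_8^30 = -I.

Derivation: Z/8Z is abelian, so all 8 irreducible complex representations are 1-dimensional. They are given by chi_k(m) = zeta_8^(k*m) for k = 0,...,7. Row orthogonality: sum_m chi_k(m) conj(chi_l(m)) = 8 * [k = l].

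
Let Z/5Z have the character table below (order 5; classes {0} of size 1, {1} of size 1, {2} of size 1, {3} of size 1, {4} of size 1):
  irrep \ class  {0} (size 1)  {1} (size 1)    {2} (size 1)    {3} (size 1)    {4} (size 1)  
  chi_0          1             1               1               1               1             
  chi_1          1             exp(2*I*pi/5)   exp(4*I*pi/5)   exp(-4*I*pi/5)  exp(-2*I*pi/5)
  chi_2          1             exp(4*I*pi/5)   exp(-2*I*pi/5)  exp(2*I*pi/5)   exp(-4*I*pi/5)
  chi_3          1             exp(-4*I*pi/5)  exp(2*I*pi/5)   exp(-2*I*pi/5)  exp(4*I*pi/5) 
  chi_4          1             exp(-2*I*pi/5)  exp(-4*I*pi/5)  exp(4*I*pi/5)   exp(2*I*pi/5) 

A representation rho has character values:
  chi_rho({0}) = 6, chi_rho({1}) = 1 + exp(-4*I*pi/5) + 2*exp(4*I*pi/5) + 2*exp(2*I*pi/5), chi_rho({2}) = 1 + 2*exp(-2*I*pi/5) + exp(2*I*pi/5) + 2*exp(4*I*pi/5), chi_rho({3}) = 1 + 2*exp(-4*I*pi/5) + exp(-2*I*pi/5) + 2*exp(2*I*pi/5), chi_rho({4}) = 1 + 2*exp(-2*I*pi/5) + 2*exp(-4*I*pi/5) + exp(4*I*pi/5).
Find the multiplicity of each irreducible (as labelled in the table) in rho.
Multiplicities: chi_0: 1, chi_1: 2, chi_2: 2, chi_3: 1, chi_4: 0.

Proof sketch: Use <chi_rho, chi> = (1/|G|) sum_C |C| * chi_rho(C) * conj(chi(C)) with |G| = 5 for each irreducible chi in the table:
  <chi_rho, chi_0> = (1/5)[1*(6)*conj(1) + 1*(1 + exp(-4*I*pi/5) + 2*exp(4*I*pi/5) + 2*exp(2*I*pi/5))*conj(1) + 1*(1 + 2*exp(-2*I*pi/5) + exp(2*I*pi/5) + 2*exp(4*I*pi/5))*conj(1) + 1*(1 + 2*exp(-4*I*pi/5) + exp(-2*I*pi/5) + 2*exp(2*I*pi/5))*conj(1) + 1*(1 + 2*exp(-2*I*pi/5) + 2*exp(-4*I*pi/5) + exp(4*I*pi/5))*conj(1)]
      = (1/5)[(6) + (1 + exp(-4*I*pi/5) + 2*exp(4*I*pi/5) + 2*exp(2*I*pi/5)) + (1 + 2*exp(-2*I*pi/5) + exp(2*I*pi/5) + 2*exp(4*I*pi/5)) + (1 + 2*exp(-4*I*pi/5) + exp(-2*I*pi/5) + 2*exp(2*I*pi/5)) + (1 + 2*exp(-2*I*pi/5) + 2*exp(-4*I*pi/5) + exp(4*I*pi/5))] = 5/5 = 1
  <chi_rho, chi_1> = (1/5)[1*(6)*conj(1) + 1*(1 + exp(-4*I*pi/5) + 2*exp(4*I*pi/5) + 2*exp(2*I*pi/5))*conj(exp(2*I*pi/5)) + 1*(1 + 2*exp(-2*I*pi/5) + exp(2*I*pi/5) + 2*exp(4*I*pi/5))*conj(exp(4*I*pi/5)) + 1*(1 + 2*exp(-4*I*pi/5) + exp(-2*I*pi/5) + 2*exp(2*I*pi/5))*conj(exp(-4*I*pi/5)) + 1*(1 + 2*exp(-2*I*pi/5) + 2*exp(-4*I*pi/5) + exp(4*I*pi/5))*conj(exp(-2*I*pi/5))]
      = (1/5)[(6) + (2 + exp(-2*I*pi/5) + exp(4*I*pi/5) + 2*exp(2*I*pi/5)) + (2 + exp(-2*I*pi/5) + exp(-4*I*pi/5) + 2*exp(4*I*pi/5)) + (2 + 2*exp(-4*I*pi/5) + exp(4*I*pi/5) + exp(2*I*pi/5)) + (2 + 2*exp(-2*I*pi/5) + exp(-4*I*pi/5) + exp(2*I*pi/5))] = 10/5 = 2
  <chi_rho, chi_2> = (1/5)[1*(6)*conj(1) + 1*(1 + exp(-4*I*pi/5) + 2*exp(4*I*pi/5) + 2*exp(2*I*pi/5))*conj(exp(4*I*pi/5)) + 1*(1 + 2*exp(-2*I*pi/5) + exp(2*I*pi/5) + 2*exp(4*I*pi/5))*conj(exp(-2*I*pi/5)) + 1*(1 + 2*exp(-4*I*pi/5) + exp(-2*I*pi/5) + 2*exp(2*I*pi/5))*conj(exp(2*I*pi/5)) + 1*(1 + 2*exp(-2*I*pi/5) + 2*exp(-4*I*pi/5) + exp(4*I*pi/5))*conj(exp(-4*I*pi/5))]
      = (1/5)[(6) + (2 + 2*exp(-2*I*pi/5) + exp(-4*I*pi/5) + exp(2*I*pi/5)) + (2 + 2*exp(-4*I*pi/5) + exp(4*I*pi/5) + exp(2*I*pi/5)) + (2 + exp(-2*I*pi/5) + exp(-4*I*pi/5) + 2*exp(4*I*pi/5)) + (2 + exp(-2*I*pi/5) + exp(4*I*pi/5) + 2*exp(2*I*pi/5))] = 10/5 = 2
  <chi_rho, chi_3> = (1/5)[1*(6)*conj(1) + 1*(1 + exp(-4*I*pi/5) + 2*exp(4*I*pi/5) + 2*exp(2*I*pi/5))*conj(exp(-4*I*pi/5)) + 1*(1 + 2*exp(-2*I*pi/5) + exp(2*I*pi/5) + 2*exp(4*I*pi/5))*conj(exp(2*I*pi/5)) + 1*(1 + 2*exp(-4*I*pi/5) + exp(-2*I*pi/5) + 2*exp(2*I*pi/5))*conj(exp(-2*I*pi/5)) + 1*(1 + 2*exp(-2*I*pi/5) + 2*exp(-4*I*pi/5) + exp(4*I*pi/5))*conj(exp(4*I*pi/5))]
      = (1/5)[(6) + (1 + 2*exp(-2*I*pi/5) + 2*exp(-4*I*pi/5) + exp(4*I*pi/5)) + (1 + 2*exp(-4*I*pi/5) + exp(-2*I*pi/5) + 2*exp(2*I*pi/5)) + (1 + 2*exp(-2*I*pi/5) + exp(2*I*pi/5) + 2*exp(4*I*pi/5)) + (1 + exp(-4*I*pi/5) + 2*exp(4*I*pi/5) + 2*exp(2*I*pi/5))] = 5/5 = 1
  <chi_rho, chi_4> = (1/5)[1*(6)*conj(1) + 1*(1 + exp(-4*I*pi/5) + 2*exp(4*I*pi/5) + 2*exp(2*I*pi/5))*conj(exp(-2*I*pi/5)) + 1*(1 + 2*exp(-2*I*pi/5) + exp(2*I*pi/5) + 2*exp(4*I*pi/5))*conj(exp(-4*I*pi/5)) + 1*(1 + 2*exp(-4*I*pi/5) + exp(-2*I*pi/5) + 2*exp(2*I*pi/5))*conj(exp(4*I*pi/5)) + 1*(1 + 2*exp(-2*I*pi/5) + 2*exp(-4*I*pi/5) + exp(4*I*pi/5))*conj(exp(2*I*pi/5))]
      = (1/5)[(6) + (2*exp(-4*I*pi/5) + exp(-2*I*pi/5) + exp(2*I*pi/5) + 2*exp(4*I*pi/5)) + (2*exp(-2*I*pi/5) + exp(-4*I*pi/5) + exp(4*I*pi/5) + 2*exp(2*I*pi/5)) + (2*exp(-2*I*pi/5) + exp(-4*I*pi/5) + exp(4*I*pi/5) + 2*exp(2*I*pi/5)) + (2*exp(-4*I*pi/5) + exp(-2*I*pi/5) + exp(2*I*pi/5) + 2*exp(4*I*pi/5))] = 0/5 = 0
(Exp terms are combined using exp(i*s)*conj(exp(i*t)) = exp(i*(s-t)), and sums of them are collapsed using the identity that for every m > 1 the m distinct m-th roots of unity sum to 0, e.g. 1 + exp(2*I*pi/3) + exp(-2*I*pi/3) = 0.)
Dimension check: dim(rho) = sum (mult * dim) = 1*1 + 2*1 + 2*1 + 1*1 + 0*1 = 6 = chi_rho(e) = 6.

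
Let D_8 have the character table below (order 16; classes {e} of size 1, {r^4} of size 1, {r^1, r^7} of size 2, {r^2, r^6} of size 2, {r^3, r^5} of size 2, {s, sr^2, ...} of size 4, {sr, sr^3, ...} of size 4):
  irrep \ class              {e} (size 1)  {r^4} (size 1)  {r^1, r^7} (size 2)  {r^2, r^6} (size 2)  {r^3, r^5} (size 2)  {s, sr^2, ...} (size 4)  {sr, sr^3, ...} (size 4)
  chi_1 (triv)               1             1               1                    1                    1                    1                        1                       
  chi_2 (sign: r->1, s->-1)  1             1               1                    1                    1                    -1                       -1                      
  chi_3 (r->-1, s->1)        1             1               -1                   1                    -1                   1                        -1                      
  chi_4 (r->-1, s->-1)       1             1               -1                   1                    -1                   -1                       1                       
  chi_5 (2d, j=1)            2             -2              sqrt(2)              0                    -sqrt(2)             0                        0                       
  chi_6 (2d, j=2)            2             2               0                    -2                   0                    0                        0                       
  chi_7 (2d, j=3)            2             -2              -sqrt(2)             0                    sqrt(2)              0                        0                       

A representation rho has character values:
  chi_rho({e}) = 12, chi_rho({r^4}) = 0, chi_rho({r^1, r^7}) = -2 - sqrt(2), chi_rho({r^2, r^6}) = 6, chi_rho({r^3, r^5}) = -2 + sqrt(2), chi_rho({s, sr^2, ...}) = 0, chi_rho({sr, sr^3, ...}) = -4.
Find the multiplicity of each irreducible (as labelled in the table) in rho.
Multiplicities: chi_1: 0, chi_2: 2, chi_3: 3, chi_4: 1, chi_5: 1, chi_6: 0, chi_7: 2.

Reasoning: Use <chi_rho, chi> = (1/|G|) sum_C |C| * chi_rho(C) * conj(chi(C)) with |G| = 16 for each irreducible chi in the table:
  <chi_rho, chi_1> = (1/16)[1*(12)*conj(1) + 1*(0)*conj(1) + 2*(-2 - sqrt(2))*conj(1) + 2*(6)*conj(1) + 2*(-2 + sqrt(2))*conj(1) + 4*(0)*conj(1) + 4*(-4)*conj(1)]
      = (1/16)[(12) + (0) + (-4 - 2*sqrt(2)) + (12) + (-4 + 2*sqrt(2)) + (0) + (-16)] = 0/16 = 0
  <chi_rho, chi_2> = (1/16)[1*(12)*conj(1) + 1*(0)*conj(1) + 2*(-2 - sqrt(2))*conj(1) + 2*(6)*conj(1) + 2*(-2 + sqrt(2))*conj(1) + 4*(0)*conj(-1) + 4*(-4)*conj(-1)]
      = (1/16)[(12) + (0) + (-4 - 2*sqrt(2)) + (12) + (-4 + 2*sqrt(2)) + (0) + (16)] = 32/16 = 2
  <chi_rho, chi_3> = (1/16)[1*(12)*conj(1) + 1*(0)*conj(1) + 2*(-2 - sqrt(2))*conj(-1) + 2*(6)*conj(1) + 2*(-2 + sqrt(2))*conj(-1) + 4*(0)*conj(1) + 4*(-4)*conj(-1)]
      = (1/16)[(12) + (0) + (2*sqrt(2) + 4) + (12) + (4 - 2*sqrt(2)) + (0) + (16)] = 48/16 = 3
  <chi_rho, chi_4> = (1/16)[1*(12)*conj(1) + 1*(0)*conj(1) + 2*(-2 - sqrt(2))*conj(-1) + 2*(6)*conj(1) + 2*(-2 + sqrt(2))*conj(-1) + 4*(0)*conj(-1) + 4*(-4)*conj(1)]
      = (1/16)[(12) + (0) + (2*sqrt(2) + 4) + (12) + (4 - 2*sqrt(2)) + (0) + (-16)] = 16/16 = 1
  <chi_rho, chi_5> = (1/16)[1*(12)*conj(2) + 1*(0)*conj(-2) + 2*(-2 - sqrt(2))*conj(sqrt(2)) + 2*(6)*conj(0) + 2*(-2 + sqrt(2))*conj(-sqrt(2)) + 4*(0)*conj(0) + 4*(-4)*conj(0)]
      = (1/16)[(24) + (0) + (-4*sqrt(2) - 4) + (0) + (-4 + 4*sqrt(2)) + (0) + (0)] = 16/16 = 1
  <chi_rho, chi_6> = (1/16)[1*(12)*conj(2) + 1*(0)*conj(2) + 2*(-2 - sqrt(2))*conj(0) + 2*(6)*conj(-2) + 2*(-2 + sqrt(2))*conj(0) + 4*(0)*conj(0) + 4*(-4)*conj(0)]
      = (1/16)[(24) + (0) + (0) + (-24) + (0) + (0) + (0)] = 0/16 = 0
  <chi_rho, chi_7> = (1/16)[1*(12)*conj(2) + 1*(0)*conj(-2) + 2*(-2 - sqrt(2))*conj(-sqrt(2)) + 2*(6)*conj(0) + 2*(-2 + sqrt(2))*conj(sqrt(2)) + 4*(0)*conj(0) + 4*(-4)*conj(0)]
      = (1/16)[(24) + (0) + (4 + 4*sqrt(2)) + (0) + (4 - 4*sqrt(2)) + (0) + (0)] = 32/16 = 2
Dimension check: dim(rho) = sum (mult * dim) = 0*1 + 2*1 + 3*1 + 1*1 + 1*2 + 0*2 + 2*2 = 12 = chi_rho(e) = 12.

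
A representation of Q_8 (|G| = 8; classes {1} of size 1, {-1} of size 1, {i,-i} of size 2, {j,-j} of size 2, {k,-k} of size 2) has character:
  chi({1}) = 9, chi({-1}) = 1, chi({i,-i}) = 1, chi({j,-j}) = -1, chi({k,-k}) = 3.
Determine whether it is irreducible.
Not irreducible (reducible): <chi, chi> = 13 > 1.

Solution. <chi, chi> = (1/|G|) sum_C |C| * |chi(C)|^2 = (1/8)[1*|9|^2 + 1*|1|^2 + 2*|1|^2 + 2*|-1|^2 + 2*|3|^2]
  = (1/8)[(81) + (1) + (2) + (2) + (18)] = 104/8 = 13.
A character is irreducible iff <chi, chi> = 1, so this representation is reducible.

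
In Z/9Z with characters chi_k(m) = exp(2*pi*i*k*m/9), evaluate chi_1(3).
chi_1(3) = zeta_9^3 = exp(2*I*pi/3)

Proof sketch: chi_1(3) = zeta_9^(1*3) = zeta_9^3. Since zeta_9^9 = 1, this equals zeta_9^3 = exp(2*pi*i*3/9) = exp(2*I*pi/3).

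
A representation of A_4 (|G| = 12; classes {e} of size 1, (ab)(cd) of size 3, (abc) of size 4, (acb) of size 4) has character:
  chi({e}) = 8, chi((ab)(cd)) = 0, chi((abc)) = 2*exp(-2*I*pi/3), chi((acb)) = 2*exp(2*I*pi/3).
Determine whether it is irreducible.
Not irreducible (reducible): <chi, chi> = 8 > 1.

<chi, chi> = (1/|G|) sum_C |C| * |chi(C)|^2 = (1/12)[1*|8|^2 + 3*|0|^2 + 4*|2*exp(-2*I*pi/3)|^2 + 4*|2*exp(2*I*pi/3)|^2]
  = (1/12)[(64) + (0) + (16) + (16)] = 96/12 = 8.
(Exp terms are combined using exp(i*s)*conj(exp(i*t)) = exp(i*(s-t)), and sums of them are collapsed using the identity that for every m > 1 the m distinct m-th roots of unity sum to 0, e.g. 1 + exp(2*I*pi/3) + exp(-2*I*pi/3) = 0.)
A character is irreducible iff <chi, chi> = 1, so this representation is reducible.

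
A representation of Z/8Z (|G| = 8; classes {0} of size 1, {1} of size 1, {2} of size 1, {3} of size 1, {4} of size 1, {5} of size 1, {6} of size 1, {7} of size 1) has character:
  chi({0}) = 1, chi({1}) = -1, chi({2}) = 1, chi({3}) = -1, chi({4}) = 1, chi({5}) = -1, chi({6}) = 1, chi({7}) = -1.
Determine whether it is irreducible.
Irreducible: <chi, chi> = 1.

Details: <chi, chi> = (1/|G|) sum_C |C| * |chi(C)|^2 = (1/8)[1*|1|^2 + 1*|-1|^2 + 1*|1|^2 + 1*|-1|^2 + 1*|1|^2 + 1*|-1|^2 + 1*|1|^2 + 1*|-1|^2]
  = (1/8)[(1) + (1) + (1) + (1) + (1) + (1) + (1) + (1)] = 8/8 = 1.
(Exp terms are combined using exp(i*s)*conj(exp(i*t)) = exp(i*(s-t)), and sums of them are collapsed using the identity that for every m > 1 the m distinct m-th roots of unity sum to 0, e.g. 1 + exp(2*I*pi/3) + exp(-2*I*pi/3) = 0.)
A character is irreducible iff <chi, chi> = 1, so this representation is irreducible.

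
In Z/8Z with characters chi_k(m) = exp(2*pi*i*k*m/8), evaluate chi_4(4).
chi_4(4) = zeta_8^16 = 1

Details: chi_4(4) = zeta_8^(4*4) = zeta_8^16. Since zeta_8^8 = 1, this equals zeta_8^0 = exp(2*pi*i*0/8) = 1.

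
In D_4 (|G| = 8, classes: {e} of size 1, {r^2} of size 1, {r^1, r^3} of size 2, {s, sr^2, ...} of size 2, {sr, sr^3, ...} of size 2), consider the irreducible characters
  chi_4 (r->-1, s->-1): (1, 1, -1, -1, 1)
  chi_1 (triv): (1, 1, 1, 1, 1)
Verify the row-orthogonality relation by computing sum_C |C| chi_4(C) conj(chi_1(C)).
Sum = 0; so <chi_4, chi_1> = 0 (distinct irreducibles are orthogonal).

Argument: Compute term by term over conjugacy classes (|C| * chi_4(C) * conj(chi_1(C))):
  1*(1)*conj(1) + 1*(1)*conj(1) + 2*(-1)*conj(1) + 2*(-1)*conj(1) + 2*(1)*conj(1)
  = (1) + (1) + (-2) + (-2) + (2)
  = 0.
Dividing by |G| = 8 gives 0/8 = 0, matching the row-orthogonality relation <chi_4, chi_1> = [chi_4 = chi_1].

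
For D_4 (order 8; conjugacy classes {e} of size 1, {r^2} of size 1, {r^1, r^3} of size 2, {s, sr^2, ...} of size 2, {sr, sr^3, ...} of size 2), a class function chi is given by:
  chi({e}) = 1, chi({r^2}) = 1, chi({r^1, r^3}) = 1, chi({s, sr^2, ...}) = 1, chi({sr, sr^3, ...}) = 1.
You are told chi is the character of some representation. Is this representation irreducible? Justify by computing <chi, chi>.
Irreducible: <chi, chi> = 1.

Argument: <chi, chi> = (1/|G|) sum_C |C| * |chi(C)|^2 = (1/8)[1*|1|^2 + 1*|1|^2 + 2*|1|^2 + 2*|1|^2 + 2*|1|^2]
  = (1/8)[(1) + (1) + (2) + (2) + (2)] = 8/8 = 1.
A character is irreducible iff <chi, chi> = 1, so this representation is irreducible.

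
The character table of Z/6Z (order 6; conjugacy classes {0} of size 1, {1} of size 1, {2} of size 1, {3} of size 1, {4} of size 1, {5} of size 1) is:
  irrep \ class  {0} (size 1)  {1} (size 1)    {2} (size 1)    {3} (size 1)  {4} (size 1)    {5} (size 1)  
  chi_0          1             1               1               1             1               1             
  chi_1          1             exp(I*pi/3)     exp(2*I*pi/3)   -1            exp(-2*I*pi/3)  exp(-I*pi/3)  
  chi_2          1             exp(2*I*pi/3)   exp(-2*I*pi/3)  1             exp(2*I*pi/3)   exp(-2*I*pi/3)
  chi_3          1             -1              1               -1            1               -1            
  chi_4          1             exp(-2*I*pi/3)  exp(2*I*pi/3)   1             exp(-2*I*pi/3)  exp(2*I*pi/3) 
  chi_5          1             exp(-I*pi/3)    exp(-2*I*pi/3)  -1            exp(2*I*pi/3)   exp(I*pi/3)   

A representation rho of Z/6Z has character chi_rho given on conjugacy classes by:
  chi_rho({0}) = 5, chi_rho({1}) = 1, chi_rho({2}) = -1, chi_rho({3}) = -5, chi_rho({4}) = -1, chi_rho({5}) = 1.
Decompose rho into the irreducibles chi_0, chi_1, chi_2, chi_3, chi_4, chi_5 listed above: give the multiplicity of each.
Multiplicities: chi_0: 0, chi_1: 2, chi_2: 0, chi_3: 1, chi_4: 0, chi_5: 2.

Details: Use <chi_rho, chi> = (1/|G|) sum_C |C| * chi_rho(C) * conj(chi(C)) with |G| = 6 for each irreducible chi in the table:
  <chi_rho, chi_0> = (1/6)[1*(5)*conj(1) + 1*(1)*conj(1) + 1*(-1)*conj(1) + 1*(-5)*conj(1) + 1*(-1)*conj(1) + 1*(1)*conj(1)]
      = (1/6)[(5) + (1) + (-1) + (-5) + (-1) + (1)] = 0/6 = 0
  <chi_rho, chi_1> = (1/6)[1*(5)*conj(1) + 1*(1)*conj(exp(I*pi/3)) + 1*(-1)*conj(exp(2*I*pi/3)) + 1*(-5)*conj(-1) + 1*(-1)*conj(exp(-2*I*pi/3)) + 1*(1)*conj(exp(-I*pi/3))]
      = (1/6)[(5) + (2 + 2*exp(-2*I*pi/3) - exp(-I*pi/3)) + (2 + exp(-2*I*pi/3) + 2*exp(2*I*pi/3)) + (5) + (2 + 2*exp(-2*I*pi/3) + exp(2*I*pi/3)) + (2 - exp(I*pi/3) + 2*exp(2*I*pi/3))] = 12/6 = 2
  <chi_rho, chi_2> = (1/6)[1*(5)*conj(1) + 1*(1)*conj(exp(2*I*pi/3)) + 1*(-1)*conj(exp(-2*I*pi/3)) + 1*(-5)*conj(1) + 1*(-1)*conj(exp(2*I*pi/3)) + 1*(1)*conj(exp(-2*I*pi/3))]
      = (1/6)[(5) + (-2 + 2*exp(-I*pi/3) - exp(-2*I*pi/3)) + (2 + 2*exp(-2*I*pi/3) + exp(2*I*pi/3)) + (-5) + (2 + exp(-2*I*pi/3) + 2*exp(2*I*pi/3)) + (-2 - exp(2*I*pi/3) + 2*exp(I*pi/3))] = 0/6 = 0
  <chi_rho, chi_3> = (1/6)[1*(5)*conj(1) + 1*(1)*conj(-1) + 1*(-1)*conj(1) + 1*(-5)*conj(-1) + 1*(-1)*conj(1) + 1*(1)*conj(-1)]
      = (1/6)[(5) + (-1) + (-1) + (5) + (-1) + (-1)] = 6/6 = 1
  <chi_rho, chi_4> = (1/6)[1*(5)*conj(1) + 1*(1)*conj(exp(-2*I*pi/3)) + 1*(-1)*conj(exp(2*I*pi/3)) + 1*(-5)*conj(1) + 1*(-1)*conj(exp(-2*I*pi/3)) + 1*(1)*conj(exp(2*I*pi/3))]
      = (1/6)[(5) + (-2 - exp(2*I*pi/3) + 2*exp(I*pi/3)) + (2 + exp(-2*I*pi/3) + 2*exp(2*I*pi/3)) + (-5) + (2 + 2*exp(-2*I*pi/3) + exp(2*I*pi/3)) + (-2 + 2*exp(-I*pi/3) - exp(-2*I*pi/3))] = 0/6 = 0
  <chi_rho, chi_5> = (1/6)[1*(5)*conj(1) + 1*(1)*conj(exp(-I*pi/3)) + 1*(-1)*conj(exp(-2*I*pi/3)) + 1*(-5)*conj(-1) + 1*(-1)*conj(exp(2*I*pi/3)) + 1*(1)*conj(exp(I*pi/3))]
      = (1/6)[(5) + (2 - exp(I*pi/3) + 2*exp(2*I*pi/3)) + (2 + 2*exp(-2*I*pi/3) + exp(2*I*pi/3)) + (5) + (2 + exp(-2*I*pi/3) + 2*exp(2*I*pi/3)) + (2 + 2*exp(-2*I*pi/3) - exp(-I*pi/3))] = 12/6 = 2
(Exp terms are combined using exp(i*s)*conj(exp(i*t)) = exp(i*(s-t)), and sums of them are collapsed using the identity that for every m > 1 the m distinct m-th roots of unity sum to 0, e.g. 1 + exp(2*I*pi/3) + exp(-2*I*pi/3) = 0.)
Dimension check: dim(rho) = sum (mult * dim) = 0*1 + 2*1 + 0*1 + 1*1 + 0*1 + 2*1 = 5 = chi_rho(e) = 5.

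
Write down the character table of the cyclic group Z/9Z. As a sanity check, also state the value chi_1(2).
Character table of Z/9Z (irreps indexed chi_0,...,chi_8 with chi_k(m) = zeta_9^(k*m), zeta_9 = exp(2*pi*i/9)):
  irrep \ class  {0} (size 1)  {1} (size 1)    {2} (size 1)    {3} (size 1)    {4} (size 1)    {5} (size 1)    {6} (size 1)    {7} (size 1)    {8} (size 1)  
  chi_0          1             1               1               1               1               1               1               1               1             
  chi_1          1             exp(2*I*pi/9)   exp(4*I*pi/9)   exp(2*I*pi/3)   exp(8*I*pi/9)   exp(-8*I*pi/9)  exp(-2*I*pi/3)  exp(-4*I*pi/9)  exp(-2*I*pi/9)
  chi_2          1             exp(4*I*pi/9)   exp(8*I*pi/9)   exp(-2*I*pi/3)  exp(-2*I*pi/9)  exp(2*I*pi/9)   exp(2*I*pi/3)   exp(-8*I*pi/9)  exp(-4*I*pi/9)
  chi_3          1             exp(2*I*pi/3)   exp(-2*I*pi/3)  1               exp(2*I*pi/3)   exp(-2*I*pi/3)  1               exp(2*I*pi/3)   exp(-2*I*pi/3)
  chi_4          1             exp(8*I*pi/9)   exp(-2*I*pi/9)  exp(2*I*pi/3)   exp(-4*I*pi/9)  exp(4*I*pi/9)   exp(-2*I*pi/3)  exp(2*I*pi/9)   exp(-8*I*pi/9)
  chi_5          1             exp(-8*I*pi/9)  exp(2*I*pi/9)   exp(-2*I*pi/3)  exp(4*I*pi/9)   exp(-4*I*pi/9)  exp(2*I*pi/3)   exp(-2*I*pi/9)  exp(8*I*pi/9) 
  chi_6          1             exp(-2*I*pi/3)  exp(2*I*pi/3)   1               exp(-2*I*pi/3)  exp(2*I*pi/3)   1               exp(-2*I*pi/3)  exp(2*I*pi/3) 
  chi_7          1             exp(-4*I*pi/9)  exp(-8*I*pi/9)  exp(2*I*pi/3)   exp(2*I*pi/9)   exp(-2*I*pi/9)  exp(-2*I*pi/3)  exp(8*I*pi/9)   exp(4*I*pi/9) 
  chi_8          1             exp(-2*I*pi/9)  exp(-4*I*pi/9)  exp(-2*I*pi/3)  exp(-8*I*pi/9)  exp(8*I*pi/9)   exp(2*I*pi/3)   exp(4*I*pi/9)   exp(2*I*pi/9) 

Spot check: chi_1(2) = zeta_9^(1*2) = zeta_9^2 = exp(4*I*pi/9).

Argument: Z/9Z is abelian, so all 9 irreducible complex representations are 1-dimensional. They are given by chi_k(m) = zeta_9^(k*m) for k = 0,...,8. Row orthogonality: sum_m chi_k(m) conj(chi_l(m)) = 9 * [k = l].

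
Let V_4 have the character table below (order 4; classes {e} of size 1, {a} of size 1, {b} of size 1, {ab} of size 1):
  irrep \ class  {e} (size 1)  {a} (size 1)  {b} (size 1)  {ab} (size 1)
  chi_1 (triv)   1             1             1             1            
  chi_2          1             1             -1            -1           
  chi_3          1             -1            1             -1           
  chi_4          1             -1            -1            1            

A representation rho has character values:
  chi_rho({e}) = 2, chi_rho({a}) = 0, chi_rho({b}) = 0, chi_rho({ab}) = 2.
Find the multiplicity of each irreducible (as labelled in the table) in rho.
Multiplicities: chi_1: 1, chi_2: 0, chi_3: 0, chi_4: 1.

Working: Use <chi_rho, chi> = (1/|G|) sum_C |C| * chi_rho(C) * conj(chi(C)) with |G| = 4 for each irreducible chi in the table:
  <chi_rho, chi_1> = (1/4)[1*(2)*conj(1) + 1*(0)*conj(1) + 1*(0)*conj(1) + 1*(2)*conj(1)]
      = (1/4)[(2) + (0) + (0) + (2)] = 4/4 = 1
  <chi_rho, chi_2> = (1/4)[1*(2)*conj(1) + 1*(0)*conj(1) + 1*(0)*conj(-1) + 1*(2)*conj(-1)]
      = (1/4)[(2) + (0) + (0) + (-2)] = 0/4 = 0
  <chi_rho, chi_3> = (1/4)[1*(2)*conj(1) + 1*(0)*conj(-1) + 1*(0)*conj(1) + 1*(2)*conj(-1)]
      = (1/4)[(2) + (0) + (0) + (-2)] = 0/4 = 0
  <chi_rho, chi_4> = (1/4)[1*(2)*conj(1) + 1*(0)*conj(-1) + 1*(0)*conj(-1) + 1*(2)*conj(1)]
      = (1/4)[(2) + (0) + (0) + (2)] = 4/4 = 1
Dimension check: dim(rho) = sum (mult * dim) = 1*1 + 0*1 + 0*1 + 1*1 = 2 = chi_rho(e) = 2.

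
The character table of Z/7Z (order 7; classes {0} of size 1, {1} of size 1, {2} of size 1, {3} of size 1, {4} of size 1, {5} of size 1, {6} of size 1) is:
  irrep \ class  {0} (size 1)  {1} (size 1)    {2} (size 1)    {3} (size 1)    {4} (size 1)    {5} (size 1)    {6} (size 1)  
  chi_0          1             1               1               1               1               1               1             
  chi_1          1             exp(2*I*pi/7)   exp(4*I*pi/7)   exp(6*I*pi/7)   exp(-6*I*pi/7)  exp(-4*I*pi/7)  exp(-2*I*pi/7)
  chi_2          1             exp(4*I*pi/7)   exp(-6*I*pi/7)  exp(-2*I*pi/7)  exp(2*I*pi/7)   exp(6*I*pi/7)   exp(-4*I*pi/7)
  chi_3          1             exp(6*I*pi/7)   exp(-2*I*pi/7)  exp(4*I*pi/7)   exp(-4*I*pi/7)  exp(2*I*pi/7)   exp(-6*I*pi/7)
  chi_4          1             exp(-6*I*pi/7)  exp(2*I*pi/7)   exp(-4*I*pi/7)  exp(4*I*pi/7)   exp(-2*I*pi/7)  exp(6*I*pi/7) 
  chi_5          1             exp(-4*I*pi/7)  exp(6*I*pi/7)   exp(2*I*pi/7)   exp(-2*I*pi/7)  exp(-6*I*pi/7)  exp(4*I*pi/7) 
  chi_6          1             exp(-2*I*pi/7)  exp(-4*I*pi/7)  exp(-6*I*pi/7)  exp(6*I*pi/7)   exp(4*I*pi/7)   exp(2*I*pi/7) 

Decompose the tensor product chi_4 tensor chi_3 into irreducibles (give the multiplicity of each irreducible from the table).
chi_4 tensor chi_3 = chi_0 (all other irreducibles have multiplicity 0).

Solution. The character of a tensor product is the pointwise product (chi_4 * chi_3)(C) = chi_4(C) * chi_3(C):
  {0}: (1)*(1), {1}: (exp(-6*I*pi/7))*(exp(6*I*pi/7)), {2}: (exp(2*I*pi/7))*(exp(-2*I*pi/7)), {3}: (exp(-4*I*pi/7))*(exp(4*I*pi/7)), {4}: (exp(4*I*pi/7))*(exp(-4*I*pi/7)), {5}: (exp(-2*I*pi/7))*(exp(2*I*pi/7)), {6}: (exp(6*I*pi/7))*(exp(-6*I*pi/7))
so (chi_4 * chi_3) takes values
  {0} -> 1, {1} -> 1, {2} -> 1, {3} -> 1, {4} -> 1, {5} -> 1, {6} -> 1.
Now take the inner product of this character with each irreducible chi from the table, <chi_4*chi_3, chi> = (1/7) sum_C |C| (chi_4*chi_3)(C) conj(chi(C)):
  <chi_4*chi_3, chi_0> = (1/7)[1*(1)*conj(1) + 1*(1)*conj(1) + 1*(1)*conj(1) + 1*(1)*conj(1) + 1*(1)*conj(1) + 1*(1)*conj(1) + 1*(1)*conj(1)]
      = (1/7)[(1) + (1) + (1) + (1) + (1) + (1) + (1)] = 7/7 = 1
  <chi_4*chi_3, chi_1> = (1/7)[1*(1)*conj(1) + 1*(1)*conj(exp(2*I*pi/7)) + 1*(1)*conj(exp(4*I*pi/7)) + 1*(1)*conj(exp(6*I*pi/7)) + 1*(1)*conj(exp(-6*I*pi/7)) + 1*(1)*conj(exp(-4*I*pi/7)) + 1*(1)*conj(exp(-2*I*pi/7))]
      = (1/7)[(1) + (exp(-2*I*pi/7)) + (exp(-4*I*pi/7)) + (exp(-6*I*pi/7)) + (exp(6*I*pi/7)) + (exp(4*I*pi/7)) + (exp(2*I*pi/7))] = 0/7 = 0
  <chi_4*chi_3, chi_2> = (1/7)[1*(1)*conj(1) + 1*(1)*conj(exp(4*I*pi/7)) + 1*(1)*conj(exp(-6*I*pi/7)) + 1*(1)*conj(exp(-2*I*pi/7)) + 1*(1)*conj(exp(2*I*pi/7)) + 1*(1)*conj(exp(6*I*pi/7)) + 1*(1)*conj(exp(-4*I*pi/7))]
      = (1/7)[(1) + (exp(-4*I*pi/7)) + (exp(6*I*pi/7)) + (exp(2*I*pi/7)) + (exp(-2*I*pi/7)) + (exp(-6*I*pi/7)) + (exp(4*I*pi/7))] = 0/7 = 0
  <chi_4*chi_3, chi_3> = (1/7)[1*(1)*conj(1) + 1*(1)*conj(exp(6*I*pi/7)) + 1*(1)*conj(exp(-2*I*pi/7)) + 1*(1)*conj(exp(4*I*pi/7)) + 1*(1)*conj(exp(-4*I*pi/7)) + 1*(1)*conj(exp(2*I*pi/7)) + 1*(1)*conj(exp(-6*I*pi/7))]
      = (1/7)[(1) + (exp(-6*I*pi/7)) + (exp(2*I*pi/7)) + (exp(-4*I*pi/7)) + (exp(4*I*pi/7)) + (exp(-2*I*pi/7)) + (exp(6*I*pi/7))] = 0/7 = 0
  <chi_4*chi_3, chi_4> = (1/7)[1*(1)*conj(1) + 1*(1)*conj(exp(-6*I*pi/7)) + 1*(1)*conj(exp(2*I*pi/7)) + 1*(1)*conj(exp(-4*I*pi/7)) + 1*(1)*conj(exp(4*I*pi/7)) + 1*(1)*conj(exp(-2*I*pi/7)) + 1*(1)*conj(exp(6*I*pi/7))]
      = (1/7)[(1) + (exp(6*I*pi/7)) + (exp(-2*I*pi/7)) + (exp(4*I*pi/7)) + (exp(-4*I*pi/7)) + (exp(2*I*pi/7)) + (exp(-6*I*pi/7))] = 0/7 = 0
  <chi_4*chi_3, chi_5> = (1/7)[1*(1)*conj(1) + 1*(1)*conj(exp(-4*I*pi/7)) + 1*(1)*conj(exp(6*I*pi/7)) + 1*(1)*conj(exp(2*I*pi/7)) + 1*(1)*conj(exp(-2*I*pi/7)) + 1*(1)*conj(exp(-6*I*pi/7)) + 1*(1)*conj(exp(4*I*pi/7))]
      = (1/7)[(1) + (exp(4*I*pi/7)) + (exp(-6*I*pi/7)) + (exp(-2*I*pi/7)) + (exp(2*I*pi/7)) + (exp(6*I*pi/7)) + (exp(-4*I*pi/7))] = 0/7 = 0
  <chi_4*chi_3, chi_6> = (1/7)[1*(1)*conj(1) + 1*(1)*conj(exp(-2*I*pi/7)) + 1*(1)*conj(exp(-4*I*pi/7)) + 1*(1)*conj(exp(-6*I*pi/7)) + 1*(1)*conj(exp(6*I*pi/7)) + 1*(1)*conj(exp(4*I*pi/7)) + 1*(1)*conj(exp(2*I*pi/7))]
      = (1/7)[(1) + (exp(2*I*pi/7)) + (exp(4*I*pi/7)) + (exp(6*I*pi/7)) + (exp(-6*I*pi/7)) + (exp(-4*I*pi/7)) + (exp(-2*I*pi/7))] = 0/7 = 0
(Exp terms are combined using exp(i*s)*conj(exp(i*t)) = exp(i*(s-t)), and sums of them are collapsed using the identity that for every m > 1 the m distinct m-th roots of unity sum to 0, e.g. 1 + exp(2*I*pi/3) + exp(-2*I*pi/3) = 0.)
Hence the multiplicities are chi_0: 1. Dimension check: dim(chi_4)*dim(chi_3) = 1*1 = 1 and sum (mult * dim) = 1*1 = 1.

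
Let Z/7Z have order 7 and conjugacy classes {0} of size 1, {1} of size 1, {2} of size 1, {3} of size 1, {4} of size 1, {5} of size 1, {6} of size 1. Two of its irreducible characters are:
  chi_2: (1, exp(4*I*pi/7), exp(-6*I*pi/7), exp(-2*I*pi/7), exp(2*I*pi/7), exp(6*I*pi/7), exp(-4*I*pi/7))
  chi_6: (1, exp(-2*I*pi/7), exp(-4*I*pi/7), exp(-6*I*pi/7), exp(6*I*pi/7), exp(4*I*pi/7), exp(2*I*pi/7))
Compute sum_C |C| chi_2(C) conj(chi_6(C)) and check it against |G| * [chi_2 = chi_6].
Sum = 0; so <chi_2, chi_6> = 0 (distinct irreducibles are orthogonal).

Details: Compute term by term over conjugacy classes (|C| * chi_2(C) * conj(chi_6(C))):
  1*(1)*conj(1) + 1*(exp(4*I*pi/7))*conj(exp(-2*I*pi/7)) + 1*(exp(-6*I*pi/7))*conj(exp(-4*I*pi/7)) + 1*(exp(-2*I*pi/7))*conj(exp(-6*I*pi/7)) + 1*(exp(2*I*pi/7))*conj(exp(6*I*pi/7)) + 1*(exp(6*I*pi/7))*conj(exp(4*I*pi/7)) + 1*(exp(-4*I*pi/7))*conj(exp(2*I*pi/7))
  = (1) + (exp(6*I*pi/7)) + (exp(-2*I*pi/7)) + (exp(4*I*pi/7)) + (exp(-4*I*pi/7)) + (exp(2*I*pi/7)) + (exp(-6*I*pi/7))
  = 0.
(Exp terms are combined using exp(i*s)*conj(exp(i*t)) = exp(i*(s-t)), and sums of them are collapsed using the identity that for every m > 1 the m distinct m-th roots of unity sum to 0, e.g. 1 + exp(2*I*pi/3) + exp(-2*I*pi/3) = 0.)
Dividing by |G| = 7 gives 0/7 = 0, matching the row-orthogonality relation <chi_2, chi_6> = [chi_2 = chi_6].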